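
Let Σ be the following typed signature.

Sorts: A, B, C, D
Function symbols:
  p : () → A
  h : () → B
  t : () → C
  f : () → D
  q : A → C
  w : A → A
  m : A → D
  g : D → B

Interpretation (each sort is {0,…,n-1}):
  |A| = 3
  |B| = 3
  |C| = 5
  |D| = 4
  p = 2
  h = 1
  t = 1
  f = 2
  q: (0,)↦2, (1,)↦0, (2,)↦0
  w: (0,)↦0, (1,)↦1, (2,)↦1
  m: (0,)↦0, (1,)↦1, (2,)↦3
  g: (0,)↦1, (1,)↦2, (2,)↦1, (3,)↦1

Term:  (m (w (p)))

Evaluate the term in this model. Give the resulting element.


  p = 2
  (w (p)) = w(2,) = 1
  (m (w (p))) = m(1,) = 1

value = 1


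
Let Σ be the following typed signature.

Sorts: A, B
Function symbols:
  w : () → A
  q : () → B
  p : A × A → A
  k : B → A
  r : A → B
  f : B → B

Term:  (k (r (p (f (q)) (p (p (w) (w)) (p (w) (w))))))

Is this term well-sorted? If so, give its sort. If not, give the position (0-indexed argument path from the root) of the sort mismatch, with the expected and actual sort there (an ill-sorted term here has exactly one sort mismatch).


        (q) : B
      (f (q)) : B
          (w) : A
          (w) : A
        (p (w) (w)) : A
          (w) : A
          (w) : A
        (p (w) (w)) : A
      (p (p (w) (w)) (p (w) (w))) : A
    (p (f (q)) (p (p (w) (w)) (p (w) (w)))) : ✗ arg 0 at [0, 0, 0] has sort B, expected A

ill-sorted at position [0, 0, 0]: expected A, got B


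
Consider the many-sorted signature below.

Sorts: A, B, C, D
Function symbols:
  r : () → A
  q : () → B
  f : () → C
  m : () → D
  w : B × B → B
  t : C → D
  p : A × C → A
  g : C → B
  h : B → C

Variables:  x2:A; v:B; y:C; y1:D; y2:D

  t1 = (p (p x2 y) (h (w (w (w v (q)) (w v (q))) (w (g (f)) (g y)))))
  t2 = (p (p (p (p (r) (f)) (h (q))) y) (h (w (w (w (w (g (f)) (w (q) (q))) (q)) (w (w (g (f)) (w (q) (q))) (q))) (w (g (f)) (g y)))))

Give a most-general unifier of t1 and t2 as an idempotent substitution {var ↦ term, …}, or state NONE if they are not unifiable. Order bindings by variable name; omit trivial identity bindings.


{v ↦ (w (g (f)) (w (q) (q))), x2 ↦ (p (p (r) (f)) (h (q)))}


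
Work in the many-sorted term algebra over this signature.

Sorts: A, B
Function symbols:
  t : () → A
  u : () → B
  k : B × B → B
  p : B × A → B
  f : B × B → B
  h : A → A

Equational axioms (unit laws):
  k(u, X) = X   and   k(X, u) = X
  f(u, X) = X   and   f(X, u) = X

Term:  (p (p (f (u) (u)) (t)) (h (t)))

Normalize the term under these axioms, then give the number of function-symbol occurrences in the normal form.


1. (p (p (f (u) (u)) (t)) (h (t)))  →  (p (p (u) (t)) (h (t)))
normal form: (p (p (u) (t)) (h (t)))

size = 6


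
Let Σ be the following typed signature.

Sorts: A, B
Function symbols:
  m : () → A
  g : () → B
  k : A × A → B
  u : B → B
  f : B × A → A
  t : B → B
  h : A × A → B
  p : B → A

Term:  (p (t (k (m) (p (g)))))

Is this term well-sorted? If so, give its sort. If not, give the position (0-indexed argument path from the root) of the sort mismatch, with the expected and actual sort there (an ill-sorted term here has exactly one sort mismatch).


well-sorted; sort = A

      (m) : A
        (g) : B
      (p (g)) : A
    (k (m) (p (g))) : B
  (t (k (m) (p (g)))) : B
(p (t (k (m) (p (g))))) : A


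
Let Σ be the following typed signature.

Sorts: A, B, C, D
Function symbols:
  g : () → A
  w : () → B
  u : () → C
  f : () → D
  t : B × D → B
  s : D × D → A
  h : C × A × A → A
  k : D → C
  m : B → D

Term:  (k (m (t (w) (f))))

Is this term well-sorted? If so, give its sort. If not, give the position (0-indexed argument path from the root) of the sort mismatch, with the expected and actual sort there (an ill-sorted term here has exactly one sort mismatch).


      (w) : B
      (f) : D
    (t (w) (f)) : B
  (m (t (w) (f))) : D
(k (m (t (w) (f)))) : C

well-sorted; sort = C


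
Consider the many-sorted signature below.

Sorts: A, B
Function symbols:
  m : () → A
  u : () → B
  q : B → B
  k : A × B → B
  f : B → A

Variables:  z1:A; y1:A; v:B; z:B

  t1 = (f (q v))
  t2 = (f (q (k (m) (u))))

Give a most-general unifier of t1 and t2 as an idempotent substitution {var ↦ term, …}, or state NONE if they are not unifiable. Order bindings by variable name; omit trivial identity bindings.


{v ↦ (k (m) (u))}


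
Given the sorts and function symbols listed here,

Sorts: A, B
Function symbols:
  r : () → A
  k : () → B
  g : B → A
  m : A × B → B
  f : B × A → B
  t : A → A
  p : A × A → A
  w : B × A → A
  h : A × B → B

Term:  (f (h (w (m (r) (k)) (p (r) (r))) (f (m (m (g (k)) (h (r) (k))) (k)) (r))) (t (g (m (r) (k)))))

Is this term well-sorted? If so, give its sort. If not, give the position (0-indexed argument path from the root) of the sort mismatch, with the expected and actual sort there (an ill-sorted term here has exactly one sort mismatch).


ill-sorted at position [0, 1, 0, 0]: expected A, got B

        (r) : A
        (k) : B
      (m (r) (k)) : B
        (r) : A
        (r) : A
      (p (r) (r)) : A
    (w (m (r) (k)) (p (r) (r))) : A
            (k) : B
          (g (k)) : A
            (r) : A
            (k) : B
          (h (r) (k)) : B
        (m (g (k)) (h (r) (k))) : B
        (k) : B
      (m (m (g (k)) (h (r) (k))) (k)) : ✗ arg 0 at [0, 1, 0, 0] has sort B, expected A
      (r) : A
        (r) : A
        (k) : B
      (m (r) (k)) : B
    (g (m (r) (k))) : A
  (t (g (m (r) (k)))) : A


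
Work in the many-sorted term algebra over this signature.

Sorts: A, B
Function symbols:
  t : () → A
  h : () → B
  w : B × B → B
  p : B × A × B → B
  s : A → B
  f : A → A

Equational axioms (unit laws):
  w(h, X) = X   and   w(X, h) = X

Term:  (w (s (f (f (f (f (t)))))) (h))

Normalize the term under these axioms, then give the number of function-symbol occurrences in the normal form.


1. (w (s (f (f (f (f (t)))))) (h))  →  (s (f (f (f (f (t))))))
normal form: (s (f (f (f (f (t))))))

size = 6


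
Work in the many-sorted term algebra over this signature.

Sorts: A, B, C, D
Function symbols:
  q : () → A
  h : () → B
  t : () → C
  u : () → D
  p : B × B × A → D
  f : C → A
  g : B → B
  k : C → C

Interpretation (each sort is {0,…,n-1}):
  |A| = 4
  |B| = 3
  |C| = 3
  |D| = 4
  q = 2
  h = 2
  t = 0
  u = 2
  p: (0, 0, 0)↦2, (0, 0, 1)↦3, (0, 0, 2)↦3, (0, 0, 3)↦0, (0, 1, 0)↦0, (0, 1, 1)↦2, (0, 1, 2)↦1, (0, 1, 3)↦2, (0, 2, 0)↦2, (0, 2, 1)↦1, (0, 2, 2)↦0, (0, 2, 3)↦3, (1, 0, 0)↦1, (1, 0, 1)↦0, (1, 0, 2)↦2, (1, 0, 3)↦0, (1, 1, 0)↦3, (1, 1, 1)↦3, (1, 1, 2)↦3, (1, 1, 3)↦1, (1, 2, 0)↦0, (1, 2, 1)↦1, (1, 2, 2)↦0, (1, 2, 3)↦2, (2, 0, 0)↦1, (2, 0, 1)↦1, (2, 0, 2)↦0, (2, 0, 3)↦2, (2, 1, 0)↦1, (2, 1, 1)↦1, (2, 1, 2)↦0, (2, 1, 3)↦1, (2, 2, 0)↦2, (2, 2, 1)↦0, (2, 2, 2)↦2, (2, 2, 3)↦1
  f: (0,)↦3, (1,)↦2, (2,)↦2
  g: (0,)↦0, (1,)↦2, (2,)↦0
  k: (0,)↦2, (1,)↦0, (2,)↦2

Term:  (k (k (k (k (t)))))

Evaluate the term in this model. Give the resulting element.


value = 2

  t = 0
  (k (t)) = k(0,) = 2
  (k (k (t))) = k(2,) = 2
  (k (k (k (t)))) = k(2,) = 2
  (k (k (k (k (t))))) = k(2,) = 2


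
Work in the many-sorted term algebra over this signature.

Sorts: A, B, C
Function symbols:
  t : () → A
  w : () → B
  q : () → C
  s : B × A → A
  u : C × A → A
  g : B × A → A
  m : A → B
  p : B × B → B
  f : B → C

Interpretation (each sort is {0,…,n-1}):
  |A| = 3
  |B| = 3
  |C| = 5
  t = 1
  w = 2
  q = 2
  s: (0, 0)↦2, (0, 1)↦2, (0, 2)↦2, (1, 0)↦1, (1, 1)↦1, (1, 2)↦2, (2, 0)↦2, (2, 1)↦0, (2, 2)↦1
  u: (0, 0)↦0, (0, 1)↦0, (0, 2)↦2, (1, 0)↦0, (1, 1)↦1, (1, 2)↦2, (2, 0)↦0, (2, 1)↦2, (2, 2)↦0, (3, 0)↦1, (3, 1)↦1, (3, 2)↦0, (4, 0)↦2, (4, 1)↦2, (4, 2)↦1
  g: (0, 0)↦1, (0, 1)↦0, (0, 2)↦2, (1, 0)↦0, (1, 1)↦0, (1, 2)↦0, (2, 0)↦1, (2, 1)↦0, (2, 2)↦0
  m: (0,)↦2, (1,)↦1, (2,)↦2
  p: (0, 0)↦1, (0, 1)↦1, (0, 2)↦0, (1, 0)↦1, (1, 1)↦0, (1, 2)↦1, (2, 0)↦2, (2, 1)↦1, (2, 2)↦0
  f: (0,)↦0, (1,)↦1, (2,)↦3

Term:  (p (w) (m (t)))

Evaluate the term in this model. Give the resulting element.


value = 1

  w = 2
  t = 1
  (m (t)) = m(1,) = 1
  (p (w) (m (t))) = p(2, 1) = 1


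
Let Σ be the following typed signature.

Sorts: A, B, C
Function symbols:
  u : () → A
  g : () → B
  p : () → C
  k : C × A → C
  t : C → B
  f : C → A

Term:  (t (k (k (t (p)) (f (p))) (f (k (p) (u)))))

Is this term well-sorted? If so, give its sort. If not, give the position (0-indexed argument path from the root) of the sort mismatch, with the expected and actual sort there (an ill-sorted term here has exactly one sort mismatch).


        (p) : C
      (t (p)) : B
        (p) : C
      (f (p)) : A
    (k (t (p)) (f (p))) : ✗ arg 0 at [0, 0, 0] has sort B, expected C
        (p) : C
        (u) : A
      (k (p) (u)) : C
    (f (k (p) (u))) : A

ill-sorted at position [0, 0, 0]: expected C, got B


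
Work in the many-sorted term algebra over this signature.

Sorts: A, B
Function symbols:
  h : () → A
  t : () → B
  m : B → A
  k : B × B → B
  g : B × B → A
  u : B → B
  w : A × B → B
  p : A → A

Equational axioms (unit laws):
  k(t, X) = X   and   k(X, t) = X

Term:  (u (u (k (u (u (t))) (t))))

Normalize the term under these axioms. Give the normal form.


1. (u (u (k (u (u (t))) (t))))  →  (u (u (u (u (t)))))

normal form = (u (u (u (u (t)))))


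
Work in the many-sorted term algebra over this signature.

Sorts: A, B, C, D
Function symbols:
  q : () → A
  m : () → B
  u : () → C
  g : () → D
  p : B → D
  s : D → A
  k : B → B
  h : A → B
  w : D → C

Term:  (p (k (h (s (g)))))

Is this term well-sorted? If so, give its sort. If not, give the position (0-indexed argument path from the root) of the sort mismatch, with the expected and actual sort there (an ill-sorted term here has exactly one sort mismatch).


        (g) : D
      (s (g)) : A
    (h (s (g))) : B
  (k (h (s (g)))) : B
(p (k (h (s (g))))) : D

well-sorted; sort = D


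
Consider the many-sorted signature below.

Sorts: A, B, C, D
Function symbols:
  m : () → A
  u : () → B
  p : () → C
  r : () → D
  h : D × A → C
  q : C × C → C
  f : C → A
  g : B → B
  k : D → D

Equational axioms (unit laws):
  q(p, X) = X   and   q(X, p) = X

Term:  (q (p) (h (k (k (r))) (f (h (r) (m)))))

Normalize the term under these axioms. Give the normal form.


normal form = (h (k (k (r))) (f (h (r) (m))))

1. (q (p) (h (k (k (r))) (f (h (r) (m)))))  →  (h (k (k (r))) (f (h (r) (m))))


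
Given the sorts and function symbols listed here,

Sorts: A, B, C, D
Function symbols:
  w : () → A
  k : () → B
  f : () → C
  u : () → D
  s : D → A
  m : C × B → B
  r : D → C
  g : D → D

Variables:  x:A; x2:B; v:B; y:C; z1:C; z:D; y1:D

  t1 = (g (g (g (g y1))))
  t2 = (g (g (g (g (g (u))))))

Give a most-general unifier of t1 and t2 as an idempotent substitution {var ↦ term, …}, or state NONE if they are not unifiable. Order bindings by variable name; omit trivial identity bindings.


{y1 ↦ (g (u))}


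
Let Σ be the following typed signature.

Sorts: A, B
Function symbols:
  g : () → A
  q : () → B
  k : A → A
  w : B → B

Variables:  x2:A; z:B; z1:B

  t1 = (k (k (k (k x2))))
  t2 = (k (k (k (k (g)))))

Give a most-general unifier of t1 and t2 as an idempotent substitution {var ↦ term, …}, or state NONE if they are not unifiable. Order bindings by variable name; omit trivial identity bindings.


{x2 ↦ (g)}


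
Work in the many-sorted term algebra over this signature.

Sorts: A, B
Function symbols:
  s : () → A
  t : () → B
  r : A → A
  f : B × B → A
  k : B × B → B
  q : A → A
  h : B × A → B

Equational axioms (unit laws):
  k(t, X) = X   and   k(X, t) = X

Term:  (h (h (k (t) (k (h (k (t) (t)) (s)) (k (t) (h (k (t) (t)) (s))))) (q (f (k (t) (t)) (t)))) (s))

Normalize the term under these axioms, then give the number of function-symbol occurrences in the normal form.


1. (h (h (k (t) (k (h (k (t) (t)) (s)) (k (t) (h (k (t) (t)) (s))))) (q (f (k (t) (t)) (t)))) (s))  →  (h (h (k (h (k (t) (t)) (s)) (k (t) (h (k (t) (t)) (s)))) (q (f (k (t) (t)) (t)))) (s))
2. (h (h (k (h (k (t) (t)) (s)) (k (t) (h (k (t) (t)) (s)))) (q (f (k (t) (t)) (t)))) (s))  →  (h (h (k (h (t) (s)) (k (t) (h (k (t) (t)) (s)))) (q (f (k (t) (t)) (t)))) (s))
3. (h (h (k (h (t) (s)) (k (t) (h (k (t) (t)) (s)))) (q (f (k (t) (t)) (t)))) (s))  →  (h (h (k (h (t) (s)) (h (k (t) (t)) (s))) (q (f (k (t) (t)) (t)))) (s))
4. (h (h (k (h (t) (s)) (h (k (t) (t)) (s))) (q (f (k (t) (t)) (t)))) (s))  →  (h (h (k (h (t) (s)) (h (t) (s))) (q (f (k (t) (t)) (t)))) (s))
5. (h (h (k (h (t) (s)) (h (t) (s))) (q (f (k (t) (t)) (t)))) (s))  →  (h (h (k (h (t) (s)) (h (t) (s))) (q (f (t) (t)))) (s))
normal form: (h (h (k (h (t) (s)) (h (t) (s))) (q (f (t) (t)))) (s))

size = 14


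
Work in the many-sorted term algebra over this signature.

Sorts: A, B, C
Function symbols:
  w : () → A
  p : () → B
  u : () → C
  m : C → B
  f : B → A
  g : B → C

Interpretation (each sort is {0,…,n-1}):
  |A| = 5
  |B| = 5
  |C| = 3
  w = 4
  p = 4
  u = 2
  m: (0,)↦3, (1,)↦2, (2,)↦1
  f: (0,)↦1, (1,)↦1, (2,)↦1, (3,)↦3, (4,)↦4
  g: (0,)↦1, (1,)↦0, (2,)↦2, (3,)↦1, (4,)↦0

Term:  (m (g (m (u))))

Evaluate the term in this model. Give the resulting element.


value = 3

  u = 2
  (m (u)) = m(2,) = 1
  (g (m (u))) = g(1,) = 0
  (m (g (m (u)))) = m(0,) = 3


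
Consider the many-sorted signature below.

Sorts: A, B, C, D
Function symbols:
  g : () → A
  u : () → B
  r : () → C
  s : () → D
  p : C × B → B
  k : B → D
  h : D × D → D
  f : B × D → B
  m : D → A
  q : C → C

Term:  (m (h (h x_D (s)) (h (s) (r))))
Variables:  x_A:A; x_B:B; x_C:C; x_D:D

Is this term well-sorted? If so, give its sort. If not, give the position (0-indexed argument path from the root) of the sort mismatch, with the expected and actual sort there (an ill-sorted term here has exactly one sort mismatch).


      x_D : D
      (s) : D
    (h x_D (s)) : D
      (s) : D
      (r) : C
    (h (s) (r)) : ✗ arg 1 at [0, 1, 1] has sort C, expected D

ill-sorted at position [0, 1, 1]: expected D, got C


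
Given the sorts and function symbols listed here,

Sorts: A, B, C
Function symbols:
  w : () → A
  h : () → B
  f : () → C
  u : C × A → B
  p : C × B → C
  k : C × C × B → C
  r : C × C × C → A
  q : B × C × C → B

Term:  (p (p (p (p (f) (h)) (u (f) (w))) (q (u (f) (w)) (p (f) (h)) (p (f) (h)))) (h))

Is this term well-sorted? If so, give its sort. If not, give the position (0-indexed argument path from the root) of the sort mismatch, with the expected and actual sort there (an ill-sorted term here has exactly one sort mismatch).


well-sorted; sort = C

        (f) : C
        (h) : B
      (p (f) (h)) : C
        (f) : C
        (w) : A
      (u (f) (w)) : B
    (p (p (f) (h)) (u (f) (w))) : C
        (f) : C
        (w) : A
      (u (f) (w)) : B
        (f) : C
        (h) : B
      (p (f) (h)) : C
        (f) : C
        (h) : B
      (p (f) (h)) : C
    (q (u (f) (w)) (p (f) (h)) (p (f) (h))) : B
  (p (p (p (f) (h)) (u (f) (w))) (q (u (f) (w)) (p (f) (h)) (p (f) (h)))) : C
  (h) : B
(p (p (p (p (f) (h)) (u (f) (w))) (q (u (f) (w)) (p (f) (h)) (p (f) (h)))) (h)) : C


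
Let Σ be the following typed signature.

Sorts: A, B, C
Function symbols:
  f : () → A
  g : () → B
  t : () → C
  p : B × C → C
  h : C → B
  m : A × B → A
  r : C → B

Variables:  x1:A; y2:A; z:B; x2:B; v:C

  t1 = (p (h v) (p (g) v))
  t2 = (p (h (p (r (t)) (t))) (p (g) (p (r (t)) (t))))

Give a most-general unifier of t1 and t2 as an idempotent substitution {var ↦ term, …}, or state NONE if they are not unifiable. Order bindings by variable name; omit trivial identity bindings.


{v ↦ (p (r (t)) (t))}


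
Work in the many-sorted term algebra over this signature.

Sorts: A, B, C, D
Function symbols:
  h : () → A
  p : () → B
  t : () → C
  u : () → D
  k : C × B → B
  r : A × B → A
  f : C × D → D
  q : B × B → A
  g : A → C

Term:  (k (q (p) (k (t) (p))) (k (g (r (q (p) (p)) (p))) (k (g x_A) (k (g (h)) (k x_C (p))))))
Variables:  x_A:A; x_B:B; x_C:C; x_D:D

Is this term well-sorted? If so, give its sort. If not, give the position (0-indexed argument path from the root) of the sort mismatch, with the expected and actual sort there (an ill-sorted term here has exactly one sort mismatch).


ill-sorted at position [0]: expected C, got A

    (p) : B
      (t) : C
      (p) : B
    (k (t) (p)) : B
  (q (p) (k (t) (p))) : A
          (p) : B
          (p) : B
        (q (p) (p)) : A
        (p) : B
      (r (q (p) (p)) (p)) : A
    (g (r (q (p) (p)) (p))) : C
        x_A : A
      (g x_A) : C
          (h) : A
        (g (h)) : C
          x_C : C
          (p) : B
        (k x_C (p)) : B
      (k (g (h)) (k x_C (p))) : B
    (k (g x_A) (k (g (h)) (k x_C (p)))) : B
  (k (g (r (q (p) (p)) (p))) (k (g x_A) (k (g (h)) (k x_C (p))))) : B
(k (q (p) (k (t) (p))) (k (g (r (q (p) (p)) (p))) (k (g x_A) (k (g (h)) (k x_C (p)))))) : ✗ arg 0 at [0] has sort A, expected C


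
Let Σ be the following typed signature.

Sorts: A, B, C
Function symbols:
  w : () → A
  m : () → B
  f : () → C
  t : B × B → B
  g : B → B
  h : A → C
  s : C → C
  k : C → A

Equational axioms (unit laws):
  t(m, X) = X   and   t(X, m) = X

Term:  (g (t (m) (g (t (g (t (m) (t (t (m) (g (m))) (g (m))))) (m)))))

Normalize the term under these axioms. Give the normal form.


normal form = (g (g (g (t (g (m)) (g (m))))))

1. (g (t (m) (g (t (g (t (m) (t (t (m) (g (m))) (g (m))))) (m)))))  →  (g (g (t (g (t (m) (t (t (m) (g (m))) (g (m))))) (m))))
2. (g (g (t (g (t (m) (t (t (m) (g (m))) (g (m))))) (m))))  →  (g (g (g (t (m) (t (t (m) (g (m))) (g (m)))))))
3. (g (g (g (t (m) (t (t (m) (g (m))) (g (m)))))))  →  (g (g (g (t (t (m) (g (m))) (g (m))))))
4. (g (g (g (t (t (m) (g (m))) (g (m))))))  →  (g (g (g (t (g (m)) (g (m))))))


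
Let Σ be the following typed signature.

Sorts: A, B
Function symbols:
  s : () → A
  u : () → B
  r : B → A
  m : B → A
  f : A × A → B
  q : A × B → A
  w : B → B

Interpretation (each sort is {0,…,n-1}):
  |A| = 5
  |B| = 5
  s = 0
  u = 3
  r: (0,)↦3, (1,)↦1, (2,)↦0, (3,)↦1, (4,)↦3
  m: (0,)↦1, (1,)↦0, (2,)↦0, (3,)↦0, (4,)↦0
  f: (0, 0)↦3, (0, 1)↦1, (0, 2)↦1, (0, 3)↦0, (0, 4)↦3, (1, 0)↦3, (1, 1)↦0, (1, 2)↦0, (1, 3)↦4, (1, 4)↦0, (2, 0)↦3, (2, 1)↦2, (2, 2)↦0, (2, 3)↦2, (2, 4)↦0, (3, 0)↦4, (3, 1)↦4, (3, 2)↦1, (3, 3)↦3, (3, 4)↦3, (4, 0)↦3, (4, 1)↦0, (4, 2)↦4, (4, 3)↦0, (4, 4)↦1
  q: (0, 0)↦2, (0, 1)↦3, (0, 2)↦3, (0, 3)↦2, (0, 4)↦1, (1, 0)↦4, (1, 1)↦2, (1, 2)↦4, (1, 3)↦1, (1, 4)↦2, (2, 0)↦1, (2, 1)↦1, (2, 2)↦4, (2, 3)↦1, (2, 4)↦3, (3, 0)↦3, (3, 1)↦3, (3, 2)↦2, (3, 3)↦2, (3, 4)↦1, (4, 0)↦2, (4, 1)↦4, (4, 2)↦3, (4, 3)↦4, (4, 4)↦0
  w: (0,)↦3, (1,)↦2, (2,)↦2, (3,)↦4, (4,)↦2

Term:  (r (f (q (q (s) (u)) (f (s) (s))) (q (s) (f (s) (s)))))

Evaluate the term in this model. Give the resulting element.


value = 3

  s = 0
  u = 3
  (q (s) (u)) = q(0, 3) = 2
  s = 0
  s = 0
  (f (s) (s)) = f(0, 0) = 3
  (q (q (s) (u)) (f (s) (s))) = q(2, 3) = 1
  s = 0
  s = 0
  s = 0
  (f (s) (s)) = f(0, 0) = 3
  (q (s) (f (s) (s))) = q(0, 3) = 2
  (f (q (q (s) (u)) (f (s) (s))) (q (s) (f (s) (s)))) = f(1, 2) = 0
  (r (f (q (q (s) (u)) (f (s) (s))) (q (s) (f (s) (s))))) = r(0,) = 3


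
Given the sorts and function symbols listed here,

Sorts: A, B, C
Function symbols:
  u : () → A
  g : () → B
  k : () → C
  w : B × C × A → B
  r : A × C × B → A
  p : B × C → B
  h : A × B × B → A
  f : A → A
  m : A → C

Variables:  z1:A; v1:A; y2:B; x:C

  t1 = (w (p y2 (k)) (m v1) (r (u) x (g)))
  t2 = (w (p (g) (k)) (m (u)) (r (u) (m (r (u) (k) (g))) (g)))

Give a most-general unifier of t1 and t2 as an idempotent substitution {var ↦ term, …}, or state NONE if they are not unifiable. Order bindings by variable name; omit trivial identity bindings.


{v1 ↦ (u), x ↦ (m (r (u) (k) (g))), y2 ↦ (g)}


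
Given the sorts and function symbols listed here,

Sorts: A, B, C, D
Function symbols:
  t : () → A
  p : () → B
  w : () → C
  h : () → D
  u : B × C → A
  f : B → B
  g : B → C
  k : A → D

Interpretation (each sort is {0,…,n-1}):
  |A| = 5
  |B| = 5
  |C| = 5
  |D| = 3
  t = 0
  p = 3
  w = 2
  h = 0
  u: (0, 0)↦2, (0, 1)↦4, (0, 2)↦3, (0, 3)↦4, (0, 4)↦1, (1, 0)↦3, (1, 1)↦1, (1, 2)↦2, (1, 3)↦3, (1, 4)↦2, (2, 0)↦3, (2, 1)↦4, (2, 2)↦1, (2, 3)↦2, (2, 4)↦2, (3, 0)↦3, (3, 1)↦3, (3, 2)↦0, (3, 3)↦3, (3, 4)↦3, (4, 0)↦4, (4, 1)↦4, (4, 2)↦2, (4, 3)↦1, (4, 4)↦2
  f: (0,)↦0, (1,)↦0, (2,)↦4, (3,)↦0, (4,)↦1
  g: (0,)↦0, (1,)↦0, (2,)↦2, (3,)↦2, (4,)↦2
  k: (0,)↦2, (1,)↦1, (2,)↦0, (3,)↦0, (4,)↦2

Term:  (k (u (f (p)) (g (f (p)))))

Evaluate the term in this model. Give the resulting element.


  p = 3
  (f (p)) = f(3,) = 0
  p = 3
  (f (p)) = f(3,) = 0
  (g (f (p))) = g(0,) = 0
  (u (f (p)) (g (f (p)))) = u(0, 0) = 2
  (k (u (f (p)) (g (f (p))))) = k(2,) = 0

value = 0


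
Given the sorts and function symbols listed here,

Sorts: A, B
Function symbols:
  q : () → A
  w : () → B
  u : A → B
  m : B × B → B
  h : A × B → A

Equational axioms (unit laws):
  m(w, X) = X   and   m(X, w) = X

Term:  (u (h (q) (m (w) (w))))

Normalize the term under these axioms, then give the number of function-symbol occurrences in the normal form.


size = 4

1. (u (h (q) (m (w) (w))))  →  (u (h (q) (w)))
normal form: (u (h (q) (w)))


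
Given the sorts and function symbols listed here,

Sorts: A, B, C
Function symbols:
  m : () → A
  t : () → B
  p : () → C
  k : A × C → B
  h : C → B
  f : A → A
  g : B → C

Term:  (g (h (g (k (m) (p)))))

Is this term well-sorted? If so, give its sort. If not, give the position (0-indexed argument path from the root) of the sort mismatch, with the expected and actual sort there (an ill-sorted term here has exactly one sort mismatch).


well-sorted; sort = C

        (m) : A
        (p) : C
      (k (m) (p)) : B
    (g (k (m) (p))) : C
  (h (g (k (m) (p)))) : B
(g (h (g (k (m) (p))))) : C


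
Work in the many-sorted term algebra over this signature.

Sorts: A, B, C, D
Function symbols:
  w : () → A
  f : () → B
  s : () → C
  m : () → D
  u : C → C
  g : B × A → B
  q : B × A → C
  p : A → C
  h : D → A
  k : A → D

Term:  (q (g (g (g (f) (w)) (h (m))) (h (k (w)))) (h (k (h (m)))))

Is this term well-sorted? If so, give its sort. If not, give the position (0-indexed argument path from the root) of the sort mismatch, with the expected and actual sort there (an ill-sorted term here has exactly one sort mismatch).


well-sorted; sort = C

        (f) : B
        (w) : A
      (g (f) (w)) : B
        (m) : D
      (h (m)) : A
    (g (g (f) (w)) (h (m))) : B
        (w) : A
      (k (w)) : D
    (h (k (w))) : A
  (g (g (g (f) (w)) (h (m))) (h (k (w)))) : B
        (m) : D
      (h (m)) : A
    (k (h (m))) : D
  (h (k (h (m)))) : A
(q (g (g (g (f) (w)) (h (m))) (h (k (w)))) (h (k (h (m))))) : C


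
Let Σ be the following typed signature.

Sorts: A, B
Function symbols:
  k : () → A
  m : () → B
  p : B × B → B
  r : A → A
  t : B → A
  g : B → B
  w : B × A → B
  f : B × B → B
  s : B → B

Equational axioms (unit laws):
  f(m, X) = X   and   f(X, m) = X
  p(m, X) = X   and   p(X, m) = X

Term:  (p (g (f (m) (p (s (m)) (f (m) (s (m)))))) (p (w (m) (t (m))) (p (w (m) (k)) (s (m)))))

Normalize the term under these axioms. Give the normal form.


1. (p (g (f (m) (p (s (m)) (f (m) (s (m)))))) (p (w (m) (t (m))) (p (w (m) (k)) (s (m)))))  →  (p (g (p (s (m)) (f (m) (s (m))))) (p (w (m) (t (m))) (p (w (m) (k)) (s (m)))))
2. (p (g (p (s (m)) (f (m) (s (m))))) (p (w (m) (t (m))) (p (w (m) (k)) (s (m)))))  →  (p (g (p (s (m)) (s (m)))) (p (w (m) (t (m))) (p (w (m) (k)) (s (m)))))

normal form = (p (g (p (s (m)) (s (m)))) (p (w (m) (t (m))) (p (w (m) (k)) (s (m)))))


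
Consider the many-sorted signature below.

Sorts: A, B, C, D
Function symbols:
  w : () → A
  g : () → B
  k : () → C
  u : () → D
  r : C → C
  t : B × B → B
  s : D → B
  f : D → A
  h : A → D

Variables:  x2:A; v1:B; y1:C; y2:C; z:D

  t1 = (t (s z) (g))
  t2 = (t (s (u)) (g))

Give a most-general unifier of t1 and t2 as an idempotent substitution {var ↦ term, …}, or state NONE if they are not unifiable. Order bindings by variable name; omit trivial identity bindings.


{z ↦ (u)}


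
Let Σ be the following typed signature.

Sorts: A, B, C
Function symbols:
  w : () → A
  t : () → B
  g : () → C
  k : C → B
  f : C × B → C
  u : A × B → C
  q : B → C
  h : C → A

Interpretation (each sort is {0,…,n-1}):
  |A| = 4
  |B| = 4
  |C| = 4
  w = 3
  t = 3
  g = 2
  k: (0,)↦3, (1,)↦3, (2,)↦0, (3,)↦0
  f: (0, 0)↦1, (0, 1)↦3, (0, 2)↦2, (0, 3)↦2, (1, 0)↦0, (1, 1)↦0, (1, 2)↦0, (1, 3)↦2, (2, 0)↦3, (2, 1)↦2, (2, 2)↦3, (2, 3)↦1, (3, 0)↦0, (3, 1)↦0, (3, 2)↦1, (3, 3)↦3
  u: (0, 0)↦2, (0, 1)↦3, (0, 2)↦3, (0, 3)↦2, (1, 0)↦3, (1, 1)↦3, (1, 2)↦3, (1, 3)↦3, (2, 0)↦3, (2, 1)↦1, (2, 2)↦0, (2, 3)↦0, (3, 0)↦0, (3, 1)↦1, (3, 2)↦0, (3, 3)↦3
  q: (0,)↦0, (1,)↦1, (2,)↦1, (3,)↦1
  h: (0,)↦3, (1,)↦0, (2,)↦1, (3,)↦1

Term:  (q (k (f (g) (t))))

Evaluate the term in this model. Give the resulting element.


value = 1

  g = 2
  t = 3
  (f (g) (t)) = f(2, 3) = 1
  (k (f (g) (t))) = k(1,) = 3
  (q (k (f (g) (t)))) = q(3,) = 1


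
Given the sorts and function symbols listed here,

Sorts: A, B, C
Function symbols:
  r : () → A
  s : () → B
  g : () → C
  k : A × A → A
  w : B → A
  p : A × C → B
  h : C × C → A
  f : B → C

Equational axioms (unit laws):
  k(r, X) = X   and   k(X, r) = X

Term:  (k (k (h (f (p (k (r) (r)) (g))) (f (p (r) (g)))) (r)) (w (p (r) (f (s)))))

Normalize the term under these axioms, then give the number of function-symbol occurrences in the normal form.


1. (k (k (h (f (p (k (r) (r)) (g))) (f (p (r) (g)))) (r)) (w (p (r) (f (s)))))  →  (k (h (f (p (k (r) (r)) (g))) (f (p (r) (g)))) (w (p (r) (f (s)))))
2. (k (h (f (p (k (r) (r)) (g))) (f (p (r) (g)))) (w (p (r) (f (s)))))  →  (k (h (f (p (r) (g))) (f (p (r) (g)))) (w (p (r) (f (s)))))
normal form: (k (h (f (p (r) (g))) (f (p (r) (g)))) (w (p (r) (f (s)))))

size = 15


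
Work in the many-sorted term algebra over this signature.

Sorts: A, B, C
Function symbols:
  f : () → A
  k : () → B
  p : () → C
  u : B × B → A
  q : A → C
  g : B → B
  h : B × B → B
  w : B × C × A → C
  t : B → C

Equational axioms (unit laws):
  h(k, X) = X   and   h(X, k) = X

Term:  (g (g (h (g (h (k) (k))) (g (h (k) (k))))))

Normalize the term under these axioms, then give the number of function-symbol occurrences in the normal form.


size = 7

1. (g (g (h (g (h (k) (k))) (g (h (k) (k))))))  →  (g (g (h (g (k)) (g (h (k) (k))))))
2. (g (g (h (g (k)) (g (h (k) (k))))))  →  (g (g (h (g (k)) (g (k)))))
normal form: (g (g (h (g (k)) (g (k)))))


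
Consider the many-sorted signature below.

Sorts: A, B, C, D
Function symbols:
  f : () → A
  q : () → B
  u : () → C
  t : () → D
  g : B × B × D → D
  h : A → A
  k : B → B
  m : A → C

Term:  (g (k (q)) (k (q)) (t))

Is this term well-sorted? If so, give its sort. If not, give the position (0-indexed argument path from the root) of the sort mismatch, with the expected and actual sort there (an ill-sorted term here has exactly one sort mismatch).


well-sorted; sort = D

    (q) : B
  (k (q)) : B
    (q) : B
  (k (q)) : B
  (t) : D
(g (k (q)) (k (q)) (t)) : D


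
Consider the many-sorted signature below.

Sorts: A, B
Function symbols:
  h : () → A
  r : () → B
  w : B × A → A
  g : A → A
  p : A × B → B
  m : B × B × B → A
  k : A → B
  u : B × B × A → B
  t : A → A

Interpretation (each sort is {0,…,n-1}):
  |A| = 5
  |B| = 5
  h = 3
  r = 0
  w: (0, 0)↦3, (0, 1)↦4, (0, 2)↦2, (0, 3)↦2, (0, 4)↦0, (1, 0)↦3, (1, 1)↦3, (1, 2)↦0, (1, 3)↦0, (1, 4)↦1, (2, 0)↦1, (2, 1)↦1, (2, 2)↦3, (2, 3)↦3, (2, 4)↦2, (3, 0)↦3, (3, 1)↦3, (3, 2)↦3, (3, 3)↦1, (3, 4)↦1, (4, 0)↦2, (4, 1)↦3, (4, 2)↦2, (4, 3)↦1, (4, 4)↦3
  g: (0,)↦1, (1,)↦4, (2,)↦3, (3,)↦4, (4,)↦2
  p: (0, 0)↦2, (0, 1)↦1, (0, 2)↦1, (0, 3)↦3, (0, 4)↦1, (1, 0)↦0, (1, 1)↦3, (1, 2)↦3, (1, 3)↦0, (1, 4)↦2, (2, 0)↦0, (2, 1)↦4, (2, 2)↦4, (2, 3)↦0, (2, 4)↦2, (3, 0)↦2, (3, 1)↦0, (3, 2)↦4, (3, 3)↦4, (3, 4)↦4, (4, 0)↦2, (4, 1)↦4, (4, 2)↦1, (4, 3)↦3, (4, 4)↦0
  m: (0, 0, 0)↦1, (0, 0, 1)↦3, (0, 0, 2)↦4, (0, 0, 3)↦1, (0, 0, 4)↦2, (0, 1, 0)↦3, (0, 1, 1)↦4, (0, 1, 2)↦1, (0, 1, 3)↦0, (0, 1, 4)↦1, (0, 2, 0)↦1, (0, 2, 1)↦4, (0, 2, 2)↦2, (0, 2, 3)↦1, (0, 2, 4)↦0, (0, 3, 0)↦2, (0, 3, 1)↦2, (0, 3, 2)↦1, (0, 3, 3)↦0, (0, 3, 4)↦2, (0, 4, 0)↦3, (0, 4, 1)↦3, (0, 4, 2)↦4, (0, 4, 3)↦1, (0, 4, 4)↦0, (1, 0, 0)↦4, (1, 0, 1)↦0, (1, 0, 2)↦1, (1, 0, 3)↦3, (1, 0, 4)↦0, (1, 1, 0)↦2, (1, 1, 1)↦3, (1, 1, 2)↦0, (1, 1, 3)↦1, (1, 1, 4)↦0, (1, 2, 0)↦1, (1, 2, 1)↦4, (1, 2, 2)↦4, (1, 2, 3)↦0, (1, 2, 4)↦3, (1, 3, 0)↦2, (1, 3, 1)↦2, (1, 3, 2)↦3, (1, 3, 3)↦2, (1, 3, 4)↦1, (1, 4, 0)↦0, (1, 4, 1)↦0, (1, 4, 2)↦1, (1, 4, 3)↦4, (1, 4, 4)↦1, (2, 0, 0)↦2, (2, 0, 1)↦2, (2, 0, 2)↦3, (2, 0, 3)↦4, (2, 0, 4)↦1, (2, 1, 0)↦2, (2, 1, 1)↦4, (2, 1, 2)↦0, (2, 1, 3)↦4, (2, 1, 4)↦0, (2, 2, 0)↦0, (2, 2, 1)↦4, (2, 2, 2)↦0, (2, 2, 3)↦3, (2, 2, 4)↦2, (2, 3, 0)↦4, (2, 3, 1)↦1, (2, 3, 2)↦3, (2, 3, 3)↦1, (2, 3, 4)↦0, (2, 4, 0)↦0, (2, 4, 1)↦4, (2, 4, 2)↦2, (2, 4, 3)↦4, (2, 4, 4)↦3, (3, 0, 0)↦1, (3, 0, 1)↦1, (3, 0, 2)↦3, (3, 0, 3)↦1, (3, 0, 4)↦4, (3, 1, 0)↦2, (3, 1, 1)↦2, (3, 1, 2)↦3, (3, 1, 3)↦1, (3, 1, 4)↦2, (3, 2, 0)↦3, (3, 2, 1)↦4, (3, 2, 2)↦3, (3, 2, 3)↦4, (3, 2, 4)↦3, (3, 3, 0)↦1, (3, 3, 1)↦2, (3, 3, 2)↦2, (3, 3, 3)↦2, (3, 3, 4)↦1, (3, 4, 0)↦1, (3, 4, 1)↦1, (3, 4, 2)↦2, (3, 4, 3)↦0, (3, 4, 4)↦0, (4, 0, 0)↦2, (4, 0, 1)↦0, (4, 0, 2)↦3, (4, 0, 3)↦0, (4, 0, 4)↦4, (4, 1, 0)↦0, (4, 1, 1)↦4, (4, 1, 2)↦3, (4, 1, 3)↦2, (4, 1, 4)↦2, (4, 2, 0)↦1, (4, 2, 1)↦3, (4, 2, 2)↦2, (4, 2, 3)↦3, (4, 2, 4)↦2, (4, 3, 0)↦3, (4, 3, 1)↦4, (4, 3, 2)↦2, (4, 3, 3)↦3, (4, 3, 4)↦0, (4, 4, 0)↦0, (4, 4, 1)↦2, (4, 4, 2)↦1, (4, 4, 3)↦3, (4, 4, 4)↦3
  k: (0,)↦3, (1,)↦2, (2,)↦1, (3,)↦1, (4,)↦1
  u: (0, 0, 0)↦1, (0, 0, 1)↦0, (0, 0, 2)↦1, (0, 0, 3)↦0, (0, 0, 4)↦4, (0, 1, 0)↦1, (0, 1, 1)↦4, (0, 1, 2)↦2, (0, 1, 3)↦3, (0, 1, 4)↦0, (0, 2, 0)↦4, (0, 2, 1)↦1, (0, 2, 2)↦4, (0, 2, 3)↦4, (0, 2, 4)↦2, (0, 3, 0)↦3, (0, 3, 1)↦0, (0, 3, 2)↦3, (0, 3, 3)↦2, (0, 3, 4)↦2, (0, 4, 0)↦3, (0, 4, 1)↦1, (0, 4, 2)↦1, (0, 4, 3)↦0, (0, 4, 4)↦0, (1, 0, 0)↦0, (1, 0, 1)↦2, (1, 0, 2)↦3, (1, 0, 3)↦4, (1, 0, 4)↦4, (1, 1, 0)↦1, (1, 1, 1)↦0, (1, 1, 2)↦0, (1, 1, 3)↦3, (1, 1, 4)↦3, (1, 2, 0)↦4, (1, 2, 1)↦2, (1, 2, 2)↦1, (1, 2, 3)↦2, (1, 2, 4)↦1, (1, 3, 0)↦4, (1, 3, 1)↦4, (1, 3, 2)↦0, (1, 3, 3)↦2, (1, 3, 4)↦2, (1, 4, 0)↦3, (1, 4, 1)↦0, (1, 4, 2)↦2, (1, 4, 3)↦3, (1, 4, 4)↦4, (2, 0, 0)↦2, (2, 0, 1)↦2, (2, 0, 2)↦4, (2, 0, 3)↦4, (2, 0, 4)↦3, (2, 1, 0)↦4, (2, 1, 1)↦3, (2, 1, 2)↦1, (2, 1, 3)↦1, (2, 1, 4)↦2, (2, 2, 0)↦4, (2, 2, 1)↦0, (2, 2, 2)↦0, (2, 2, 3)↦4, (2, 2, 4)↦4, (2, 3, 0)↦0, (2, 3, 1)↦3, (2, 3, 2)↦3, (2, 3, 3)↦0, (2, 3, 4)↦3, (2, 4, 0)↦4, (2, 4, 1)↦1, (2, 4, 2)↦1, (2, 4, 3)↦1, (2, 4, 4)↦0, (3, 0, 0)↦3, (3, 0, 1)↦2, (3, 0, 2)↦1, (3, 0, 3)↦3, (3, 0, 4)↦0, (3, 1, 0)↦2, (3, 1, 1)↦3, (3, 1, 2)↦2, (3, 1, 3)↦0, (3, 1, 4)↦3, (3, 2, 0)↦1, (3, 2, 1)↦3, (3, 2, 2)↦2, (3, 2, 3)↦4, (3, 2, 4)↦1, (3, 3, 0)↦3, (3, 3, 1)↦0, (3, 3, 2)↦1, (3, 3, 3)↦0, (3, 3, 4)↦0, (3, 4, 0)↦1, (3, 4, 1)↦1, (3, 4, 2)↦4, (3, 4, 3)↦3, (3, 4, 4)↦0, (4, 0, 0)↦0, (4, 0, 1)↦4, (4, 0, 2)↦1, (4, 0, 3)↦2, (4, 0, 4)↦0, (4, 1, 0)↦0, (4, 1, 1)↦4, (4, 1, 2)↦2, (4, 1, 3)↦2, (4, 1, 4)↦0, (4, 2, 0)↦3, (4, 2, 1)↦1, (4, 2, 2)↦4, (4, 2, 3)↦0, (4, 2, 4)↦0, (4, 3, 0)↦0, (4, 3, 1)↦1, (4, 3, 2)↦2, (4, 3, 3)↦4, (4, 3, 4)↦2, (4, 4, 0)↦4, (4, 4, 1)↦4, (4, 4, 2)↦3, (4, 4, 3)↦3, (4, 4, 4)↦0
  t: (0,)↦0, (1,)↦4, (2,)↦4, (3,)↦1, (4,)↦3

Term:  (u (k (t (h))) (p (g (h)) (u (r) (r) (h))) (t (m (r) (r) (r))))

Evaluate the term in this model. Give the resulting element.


value = 4

  h = 3
  (t (h)) = t(3,) = 1
  (k (t (h))) = k(1,) = 2
  h = 3
  (g (h)) = g(3,) = 4
  r = 0
  r = 0
  h = 3
  (u (r) (r) (h)) = u(0, 0, 3) = 0
  (p (g (h)) (u (r) (r) (h))) = p(4, 0) = 2
  r = 0
  r = 0
  r = 0
  (m (r) (r) (r)) = m(0, 0, 0) = 1
  (t (m (r) (r) (r))) = t(1,) = 4
  (u (k (t (h))) (p (g (h)) (u (r) (r) (h))) (t (m (r) (r) (r)))) = u(2, 2, 4) = 4


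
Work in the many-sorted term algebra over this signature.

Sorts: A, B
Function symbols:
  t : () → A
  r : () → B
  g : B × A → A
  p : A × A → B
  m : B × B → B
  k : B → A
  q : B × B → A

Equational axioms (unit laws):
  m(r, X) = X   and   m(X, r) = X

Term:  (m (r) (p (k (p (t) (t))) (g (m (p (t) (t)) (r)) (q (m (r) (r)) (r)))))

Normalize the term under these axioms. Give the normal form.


normal form = (p (k (p (t) (t))) (g (p (t) (t)) (q (r) (r))))

1. (m (r) (p (k (p (t) (t))) (g (m (p (t) (t)) (r)) (q (m (r) (r)) (r)))))  →  (p (k (p (t) (t))) (g (m (p (t) (t)) (r)) (q (m (r) (r)) (r))))
2. (p (k (p (t) (t))) (g (m (p (t) (t)) (r)) (q (m (r) (r)) (r))))  →  (p (k (p (t) (t))) (g (p (t) (t)) (q (m (r) (r)) (r))))
3. (p (k (p (t) (t))) (g (p (t) (t)) (q (m (r) (r)) (r))))  →  (p (k (p (t) (t))) (g (p (t) (t)) (q (r) (r))))


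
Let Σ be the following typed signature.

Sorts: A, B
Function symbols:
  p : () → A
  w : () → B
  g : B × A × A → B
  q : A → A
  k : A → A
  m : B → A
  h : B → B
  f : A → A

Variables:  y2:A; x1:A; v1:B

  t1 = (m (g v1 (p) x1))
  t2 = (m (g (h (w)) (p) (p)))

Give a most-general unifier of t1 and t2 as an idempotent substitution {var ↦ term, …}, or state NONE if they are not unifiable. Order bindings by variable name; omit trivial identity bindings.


{v1 ↦ (h (w)), x1 ↦ (p)}


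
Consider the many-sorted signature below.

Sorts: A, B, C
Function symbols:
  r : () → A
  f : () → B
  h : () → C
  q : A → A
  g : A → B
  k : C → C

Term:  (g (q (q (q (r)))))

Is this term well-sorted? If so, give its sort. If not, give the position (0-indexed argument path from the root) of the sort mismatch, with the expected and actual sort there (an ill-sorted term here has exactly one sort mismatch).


        (r) : A
      (q (r)) : A
    (q (q (r))) : A
  (q (q (q (r)))) : A
(g (q (q (q (r))))) : B

well-sorted; sort = B


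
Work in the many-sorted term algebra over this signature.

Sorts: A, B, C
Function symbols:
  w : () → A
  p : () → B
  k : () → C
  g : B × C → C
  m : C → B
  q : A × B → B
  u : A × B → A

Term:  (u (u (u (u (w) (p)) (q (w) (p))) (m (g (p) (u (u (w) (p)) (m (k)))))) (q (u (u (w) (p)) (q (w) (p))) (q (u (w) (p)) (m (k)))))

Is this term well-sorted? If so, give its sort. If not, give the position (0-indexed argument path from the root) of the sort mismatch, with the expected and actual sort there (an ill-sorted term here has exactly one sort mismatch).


ill-sorted at position [0, 1, 0, 1]: expected C, got A

        (w) : A
        (p) : B
      (u (w) (p)) : A
        (w) : A
        (p) : B
      (q (w) (p)) : B
    (u (u (w) (p)) (q (w) (p))) : A
        (p) : B
            (w) : A
            (p) : B
          (u (w) (p)) : A
            (k) : C
          (m (k)) : B
        (u (u (w) (p)) (m (k))) : A
      (g (p) (u (u (w) (p)) (m (k)))) : ✗ arg 1 at [0, 1, 0, 1] has sort A, expected C
        (w) : A
        (p) : B
      (u (w) (p)) : A
        (w) : A
        (p) : B
      (q (w) (p)) : B
    (u (u (w) (p)) (q (w) (p))) : A
        (w) : A
        (p) : B
      (u (w) (p)) : A
        (k) : C
      (m (k)) : B
    (q (u (w) (p)) (m (k))) : B
  (q (u (u (w) (p)) (q (w) (p))) (q (u (w) (p)) (m (k)))) : B


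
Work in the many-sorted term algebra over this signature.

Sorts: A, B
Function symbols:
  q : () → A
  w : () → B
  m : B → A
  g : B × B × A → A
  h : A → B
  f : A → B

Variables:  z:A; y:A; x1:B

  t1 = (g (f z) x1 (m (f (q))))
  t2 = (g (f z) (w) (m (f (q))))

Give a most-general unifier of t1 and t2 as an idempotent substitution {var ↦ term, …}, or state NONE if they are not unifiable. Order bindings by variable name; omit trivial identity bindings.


{x1 ↦ (w)}


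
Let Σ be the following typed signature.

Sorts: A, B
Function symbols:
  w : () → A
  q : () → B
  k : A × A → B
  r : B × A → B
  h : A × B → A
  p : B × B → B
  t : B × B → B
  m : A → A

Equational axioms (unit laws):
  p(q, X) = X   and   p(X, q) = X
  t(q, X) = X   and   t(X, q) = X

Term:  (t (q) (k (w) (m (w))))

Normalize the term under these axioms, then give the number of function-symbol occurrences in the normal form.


size = 4

1. (t (q) (k (w) (m (w))))  →  (k (w) (m (w)))
normal form: (k (w) (m (w)))


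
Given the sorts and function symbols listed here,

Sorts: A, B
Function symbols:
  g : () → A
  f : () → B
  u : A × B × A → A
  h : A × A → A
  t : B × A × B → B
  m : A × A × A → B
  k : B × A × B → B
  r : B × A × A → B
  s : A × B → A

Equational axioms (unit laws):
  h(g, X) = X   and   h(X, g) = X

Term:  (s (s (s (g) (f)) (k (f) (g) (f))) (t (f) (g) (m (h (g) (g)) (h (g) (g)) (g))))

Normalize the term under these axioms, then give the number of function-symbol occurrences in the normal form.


1. (s (s (s (g) (f)) (k (f) (g) (f))) (t (f) (g) (m (h (g) (g)) (h (g) (g)) (g))))  →  (s (s (s (g) (f)) (k (f) (g) (f))) (t (f) (g) (m (g) (h (g) (g)) (g))))
2. (s (s (s (g) (f)) (k (f) (g) (f))) (t (f) (g) (m (g) (h (g) (g)) (g))))  →  (s (s (s (g) (f)) (k (f) (g) (f))) (t (f) (g) (m (g) (g) (g))))
normal form: (s (s (s (g) (f)) (k (f) (g) (f))) (t (f) (g) (m (g) (g) (g))))

size = 16


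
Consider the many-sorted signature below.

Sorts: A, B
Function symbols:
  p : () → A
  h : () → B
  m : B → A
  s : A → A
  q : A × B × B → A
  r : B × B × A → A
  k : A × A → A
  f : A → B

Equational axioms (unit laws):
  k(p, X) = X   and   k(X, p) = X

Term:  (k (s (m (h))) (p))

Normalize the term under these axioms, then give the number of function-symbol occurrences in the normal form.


size = 3

1. (k (s (m (h))) (p))  →  (s (m (h)))
normal form: (s (m (h)))


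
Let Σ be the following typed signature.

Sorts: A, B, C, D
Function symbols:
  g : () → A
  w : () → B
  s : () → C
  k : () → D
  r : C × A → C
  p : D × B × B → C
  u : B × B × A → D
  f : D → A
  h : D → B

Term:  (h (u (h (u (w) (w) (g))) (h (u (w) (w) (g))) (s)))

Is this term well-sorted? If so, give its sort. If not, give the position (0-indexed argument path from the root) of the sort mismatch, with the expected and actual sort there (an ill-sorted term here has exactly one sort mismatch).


ill-sorted at position [0, 2]: expected A, got C

        (w) : B
        (w) : B
        (g) : A
      (u (w) (w) (g)) : D
    (h (u (w) (w) (g))) : B
        (w) : B
        (w) : B
        (g) : A
      (u (w) (w) (g)) : D
    (h (u (w) (w) (g))) : B
    (s) : C
  (u (h (u (w) (w) (g))) (h (u (w) (w) (g))) (s)) : ✗ arg 2 at [0, 2] has sort C, expected A


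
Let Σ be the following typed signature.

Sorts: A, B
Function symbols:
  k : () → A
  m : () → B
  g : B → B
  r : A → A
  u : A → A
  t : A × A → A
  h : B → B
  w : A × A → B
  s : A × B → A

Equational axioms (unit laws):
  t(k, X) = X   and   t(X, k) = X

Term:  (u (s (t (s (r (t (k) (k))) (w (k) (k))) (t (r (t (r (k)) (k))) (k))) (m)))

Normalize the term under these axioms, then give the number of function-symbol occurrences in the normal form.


1. (u (s (t (s (r (t (k) (k))) (w (k) (k))) (t (r (t (r (k)) (k))) (k))) (m)))  →  (u (s (t (s (r (k)) (w (k) (k))) (t (r (t (r (k)) (k))) (k))) (m)))
2. (u (s (t (s (r (k)) (w (k) (k))) (t (r (t (r (k)) (k))) (k))) (m)))  →  (u (s (t (s (r (k)) (w (k) (k))) (r (t (r (k)) (k)))) (m)))
3. (u (s (t (s (r (k)) (w (k) (k))) (r (t (r (k)) (k)))) (m)))  →  (u (s (t (s (r (k)) (w (k) (k))) (r (r (k)))) (m)))
normal form: (u (s (t (s (r (k)) (w (k) (k))) (r (r (k)))) (m)))

size = 13
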